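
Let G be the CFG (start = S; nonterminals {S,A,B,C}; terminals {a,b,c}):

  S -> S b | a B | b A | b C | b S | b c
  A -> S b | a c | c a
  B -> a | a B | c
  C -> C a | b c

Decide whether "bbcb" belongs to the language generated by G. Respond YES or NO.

Convert to CNF:
  S -> S T0 | T0 A | T0 C | T0 S | T0 T2 | T1 B
  A -> S T0 | T1 T2 | T2 T1
  B -> T1 B | a | c
  C -> C T1 | T0 T2
  T0 -> b
  T1 -> a
  T2 -> c

CYK fill:
  T[0,0] 'b' = {T0}  orig:{}
  T[1,1] 'b' = {T0}  orig:{}
  T[2,2] 'c' = {B,T2}  orig:{B}
  T[3,3] 'b' = {T0}  orig:{}
  T[0,1] 'bb' = ∅
  T[1,2] 'bc' = {C,S}
  T[2,3] 'cb' = ∅
  T[0,2] 'bbc' = {S}
  T[1,3] 'bcb' = {A,S}
  T[0,3] 'bbcb' = {A,S}

S ∈ T[0,3] ⇒ YES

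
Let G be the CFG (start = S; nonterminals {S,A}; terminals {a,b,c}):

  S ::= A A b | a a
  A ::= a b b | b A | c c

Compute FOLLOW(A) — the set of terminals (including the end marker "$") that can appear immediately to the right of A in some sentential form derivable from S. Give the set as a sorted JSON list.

FIRST sets, iterate to fixpoint:
iter 1:
  A via A→a b b: +{a}
  A via A→b A: +{b}
  A via A→c c: +{c}
  S via S→A A b: +{a,b,c}
  S: {a,b,c}  A: {a,b,c}
iter 2: (no change)
  S: {a,b,c}  A: {a,b,c}

FOLLOW iteration:
seed FOLLOW(S) with $
round 1:
  S→A A b: FOLLOW(A) ⊇ FIRST(A) = {a,b,c}; new: +{a,b,c}
  S: {$}  A: {a,b,c}
round 2: (stable)
  S: {$}  A: {a,b,c}

FOLLOW(A) = ["a", "b", "c"]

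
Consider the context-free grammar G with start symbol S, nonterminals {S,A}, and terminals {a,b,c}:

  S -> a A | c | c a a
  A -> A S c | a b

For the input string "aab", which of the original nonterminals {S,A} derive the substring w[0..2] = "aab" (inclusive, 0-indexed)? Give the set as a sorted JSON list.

Convert to CNF:
  S -> T0 X4 | T1 A | c
  A -> A X3 | T1 T2
  T0 -> c
  T1 -> a
  T2 -> b
  X3 -> S T0
  X4 -> T1 T1

CYK table (by increasing span) (cells [i..j] with 0 ≤ i ≤ j ≤ 2 only):
  [0..0]={T1}  "a"  orig:{}
  [1..1]={T1}  "a"  orig:{}
  [2..2]={T2}  "b"  orig:{}
  [0..1]={X4}  "aa"  orig:{}
  [1..2]={A}  "ab"
  [0..2]={S}  "aab"

Original NTs in T[0,2] deriving "aab": ["S"]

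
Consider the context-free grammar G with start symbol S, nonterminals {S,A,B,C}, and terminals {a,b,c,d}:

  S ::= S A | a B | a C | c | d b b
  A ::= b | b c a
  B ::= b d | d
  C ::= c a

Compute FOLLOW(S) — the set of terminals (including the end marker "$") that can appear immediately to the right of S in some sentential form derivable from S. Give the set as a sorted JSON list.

FIRST sets, iterate to fixpoint:
[1]
  A via A→b: +{b}
  B via B→b d: +{b}
  B via B→d: +{d}
  C via C→c a: +{c}
  S via S→a B: +{a}
  S via S→c: +{c}
  S via S→d b b: +{d}
  S: {a,c,d}  A: {b}  B: {b,d}  C: {c}
[2] (stable)
  S: {a,c,d}  A: {b}  B: {b,d}  C: {c}

FOLLOW iteration:
initialize: $ ∈ FOLLOW(S)
pass 1:
  S→S A: FOLLOW(S) ⊇ FIRST(A) = {b}; new: +{b}
  S→S A: FOLLOW(A) ⊇ FOLLOW(S) ⊇ {$,b}; new: +{$,b}
  S→a B: FOLLOW(B) ⊇ FOLLOW(S) ⊇ {$,b}; new: +{$,b}
  S→a C: FOLLOW(C) ⊇ FOLLOW(S) ⊇ {$,b}; new: +{$,b}
  S: {$,b}  A: {$,b}  B: {$,b}  C: {$,b}
pass 2: — fixpoint
  S: {$,b}  A: {$,b}  B: {$,b}  C: {$,b}

FOLLOW(S) = ["$", "b"]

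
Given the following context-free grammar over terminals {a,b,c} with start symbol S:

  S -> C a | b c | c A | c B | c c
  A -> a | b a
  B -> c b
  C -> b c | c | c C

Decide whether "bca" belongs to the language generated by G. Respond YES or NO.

CNF form of G:
  S -> C T1 | T0 T2 | T2 A | T2 B | T2 T2
  A -> T0 T1 | a
  B -> T2 T0
  C -> T0 T2 | T2 C | c
  T0 -> b
  T1 -> a
  T2 -> c

CYK table (by increasing span):
  cell(0,0) b: {T0}  orig:{}
  cell(1,1) c: {C,T2}  orig:{C}
  cell(2,2) a: {A,T1}  orig:{A}
  cell(0,1) bc: {C,S}
  cell(1,2) ca: {S}
  cell(0,2) bca: {S}

S ∈ T[0,2] ⇒ YES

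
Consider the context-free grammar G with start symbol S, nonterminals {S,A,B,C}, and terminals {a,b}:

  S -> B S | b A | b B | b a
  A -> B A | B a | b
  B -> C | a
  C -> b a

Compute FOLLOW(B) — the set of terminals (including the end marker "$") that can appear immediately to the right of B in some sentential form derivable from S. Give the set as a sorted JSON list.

Compute FIRST by fixpoint:
iter 1:
  A via A→b: +{b}
  B via B→a: +{a}
  C via C→b a: +{b}
  S via S→B S: +{a}
  S via S→b A: +{b}
  S: {a,b}  A: {b}  B: {a}  C: {b}
iter 2:
  A via A→B A: +{a}
  B via B→C: +{b}
  S: {a,b}  A: {a,b}  B: {a,b}  C: {b}
iter 3: — fixpoint
  S: {a,b}  A: {a,b}  B: {a,b}  C: {b}

Compute FOLLOW by fixpoint:
seed FOLLOW(S) with $
pass 1:
  A→B A: FOLLOW(B) ⊇ FIRST(A) = {a,b}; new: +{a,b}
  B→C: FOLLOW(C) ⊇ FOLLOW(B) ⊇ {a,b}; new: +{a,b}
  S→b A: FOLLOW(A) ⊇ FOLLOW(S) ⊇ {$}; new: +{$}
  S→b B: FOLLOW(B) ⊇ FOLLOW(S) ⊇ {$}; new: +{$}
  FOLLOW(S)={$}  FOLLOW(A)={$}  FOLLOW(B)={$,a,b}  FOLLOW(C)={a,b}
pass 2:
  B→C: FOLLOW(C) ⊇ FOLLOW(B) ⊇ {$,a,b}; new: +{$}
  FOLLOW(S)={$}  FOLLOW(A)={$}  FOLLOW(B)={$,a,b}  FOLLOW(C)={$,a,b}
pass 3: done
  FOLLOW(S)={$}  FOLLOW(A)={$}  FOLLOW(B)={$,a,b}  FOLLOW(C)={$,a,b}

FOLLOW(B) = ["$", "a", "b"]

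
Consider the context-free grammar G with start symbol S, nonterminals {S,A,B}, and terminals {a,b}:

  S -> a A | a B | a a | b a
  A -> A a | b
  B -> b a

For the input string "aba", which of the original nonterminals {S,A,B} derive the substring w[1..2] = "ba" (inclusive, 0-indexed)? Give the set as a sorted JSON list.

CNF form of G:
  S -> T0 A | T0 B | T0 T0 | T1 T0
  A -> A T0 | b
  B -> T1 T0
  T0 -> a
  T1 -> b

CYK fill (cells [i..j] with 1 ≤ i ≤ j ≤ 2 only):
  cell(1,1) b: {A,T1}  orig:{A}
  cell(2,2) a: {T0}  orig:{}
  cell(1,2) ba: {A,B,S}

Original NTs in T[1,2] deriving "ba": ["A", "B", "S"]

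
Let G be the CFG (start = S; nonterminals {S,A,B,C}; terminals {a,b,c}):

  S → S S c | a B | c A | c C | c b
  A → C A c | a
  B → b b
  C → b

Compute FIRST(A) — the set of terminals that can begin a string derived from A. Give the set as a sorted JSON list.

Compute FIRST by fixpoint:
round 1:
  A via A→a: +{a}
  B via B→b b: +{b}
  C via C→b: +{b}
  S via S→a B: +{a}
  S via S→c A: +{c}
  FIRST(S)={a,c}  FIRST(A)={a}  FIRST(B)={b}  FIRST(C)={b}
round 2:
  A via A→C A c: +{b}
  FIRST(S)={a,c}  FIRST(A)={a,b}  FIRST(B)={b}  FIRST(C)={b}
round 3: (no change)
  FIRST(S)={a,c}  FIRST(A)={a,b}  FIRST(B)={b}  FIRST(C)={b}

FIRST(A) = ["a", "b"]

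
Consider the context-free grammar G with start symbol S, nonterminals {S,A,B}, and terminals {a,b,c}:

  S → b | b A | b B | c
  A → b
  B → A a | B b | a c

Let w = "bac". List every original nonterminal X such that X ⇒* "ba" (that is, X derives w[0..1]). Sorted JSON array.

Convert to CNF:
  S -> T1 A | T1 B | b | c
  A -> b
  B -> A T0 | B T1 | T0 T2
  T0 -> a
  T1 -> b
  T2 -> c

CYK fill (cells [i..j] with 0 ≤ i ≤ j ≤ 1 only):
  cell(0,0) b: {A,S,T1}  orig:{A,S}
  cell(1,1) a: {T0}  orig:{}
  cell(0,1) ba: {B}

Original NTs in T[0,1] deriving "ba": ["B"]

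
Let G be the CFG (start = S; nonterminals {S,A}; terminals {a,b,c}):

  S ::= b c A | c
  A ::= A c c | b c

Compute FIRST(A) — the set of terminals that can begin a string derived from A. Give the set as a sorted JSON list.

FIRST iteration:
round 1:
  A via A→b c: +{b}
  S via S→b c A: +{b}
  S via S→c: +{c}
  FIRST(S)={b,c}  FIRST(A)={b}
round 2: — fixpoint
  FIRST(S)={b,c}  FIRST(A)={b}

FIRST(A) = ["b"]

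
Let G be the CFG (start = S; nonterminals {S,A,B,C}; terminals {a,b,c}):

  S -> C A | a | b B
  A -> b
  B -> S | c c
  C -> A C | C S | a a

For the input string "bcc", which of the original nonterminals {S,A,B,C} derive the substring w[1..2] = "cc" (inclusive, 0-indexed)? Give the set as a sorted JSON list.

CNF form of G:
  S -> C A | T0 B | a
  A -> b
  B -> C A | T0 B | T1 T1 | a
  C -> A C | C S | T2 T2
  T0 -> b
  T1 -> c
  T2 -> a

Fill CYK table bottom-up, restricted to cells inside w[1..2]:
  T[1,1] 'c' = {T1}  orig:{}
  T[2,2] 'c' = {T1}  orig:{}
  T[1,2] 'cc' = {B}

Original NTs in T[1,2] deriving "cc": ["B"]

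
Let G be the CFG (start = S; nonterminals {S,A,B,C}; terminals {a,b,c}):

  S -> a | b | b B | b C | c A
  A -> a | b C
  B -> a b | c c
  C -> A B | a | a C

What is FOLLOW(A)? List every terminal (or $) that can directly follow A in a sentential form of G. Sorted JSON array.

FIRST sets, iterate to fixpoint:
iter 1:
  A via A→a: +{a}
  A via A→b C: +{b}
  B via B→a b: +{a}
  B via B→c c: +{c}
  C via C→A B: +{a,b}
  S via S→a: +{a}
  S via S→b: +{b}
  S via S→c A: +{c}
  FIRST[S]={a,b,c}  FIRST[A]={a,b}  FIRST[B]={a,c}  FIRST[C]={a,b}
iter 2: (stable)
  FIRST[S]={a,b,c}  FIRST[A]={a,b}  FIRST[B]={a,c}  FIRST[C]={a,b}

FOLLOW iteration:
initialize: $ ∈ FOLLOW(S)
pass 1:
  C→A B: FOLLOW(A) ⊇ FIRST(B) = {a,c}; new: +{a,c}
  S→b B: FOLLOW(B) ⊇ FOLLOW(S) ⊇ {$}; new: +{$}
  S→b C: FOLLOW(C) ⊇ FOLLOW(S) ⊇ {$}; new: +{$}
  S→c A: FOLLOW(A) ⊇ FOLLOW(S) ⊇ {$}; new: +{$}
  FOLLOW[S]={$}  FOLLOW[A]={$,a,c}  FOLLOW[B]={$}  FOLLOW[C]={$}
pass 2:
  A→b C: FOLLOW(C) ⊇ FOLLOW(A) ⊇ {$,a,c}; new: +{a,c}
  C→A B: FOLLOW(B) ⊇ FOLLOW(C) ⊇ {$,a,c}; new: +{a,c}
  FOLLOW[S]={$}  FOLLOW[A]={$,a,c}  FOLLOW[B]={$,a,c}  FOLLOW[C]={$,a,c}
pass 3: — fixpoint
  FOLLOW[S]={$}  FOLLOW[A]={$,a,c}  FOLLOW[B]={$,a,c}  FOLLOW[C]={$,a,c}

FOLLOW(A) = ["$", "a", "c"]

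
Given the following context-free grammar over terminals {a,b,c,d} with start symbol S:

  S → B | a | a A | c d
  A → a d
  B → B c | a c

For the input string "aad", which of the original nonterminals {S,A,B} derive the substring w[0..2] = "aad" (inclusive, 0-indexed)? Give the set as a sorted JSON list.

CNF form of G:
  S -> B T2 | T0 A | T0 T2 | T2 T1 | a
  A -> T0 T1
  B -> B T2 | T0 T2
  T0 -> a
  T1 -> d
  T2 -> c

CYK fill, restricted to cells inside w[0..2]:
  T[0,0] 'a' = {S,T0}  orig:{S}
  T[1,1] 'a' = {S,T0}  orig:{S}
  T[2,2] 'd' = {T1}  orig:{}
  T[0,1] 'aa' = ∅
  T[1,2] 'ad' = {A}
  T[0,2] 'aad' = {S}

Original NTs in T[0,2] deriving "aad": ["S"]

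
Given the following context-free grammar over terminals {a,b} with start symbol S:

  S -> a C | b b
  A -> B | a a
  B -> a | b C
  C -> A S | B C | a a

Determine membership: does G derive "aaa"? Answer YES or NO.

Convert to CNF:
  S -> T0 C | T1 T1
  A -> T0 T0 | T1 C | a
  B -> T1 C | a
  C -> A S | B C | T0 T0
  T0 -> a
  T1 -> b

CYK table (by increasing span):
  [0..0]={A,B,T0}  "a"  orig:{A,B}
  [1..1]={A,B,T0}  "a"  orig:{A,B}
  [2..2]={A,B,T0}  "a"  orig:{A,B}
  [0..1]={A,C}  "aa"
  [1..2]={A,C}  "aa"
  [0..2]={C,S}  "aaa"

S ∈ T[0,2] ⇒ YES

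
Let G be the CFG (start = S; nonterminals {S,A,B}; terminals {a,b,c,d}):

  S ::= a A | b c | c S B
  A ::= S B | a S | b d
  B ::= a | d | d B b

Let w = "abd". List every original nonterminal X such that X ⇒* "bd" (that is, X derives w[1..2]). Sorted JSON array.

CNF form of G:
  S -> T0 A | T1 T3 | T3 X5
  A -> S B | T0 S | T1 T2
  B -> T2 X4 | a | d
  T0 -> a
  T1 -> b
  T2 -> d
  T3 -> c
  X4 -> B T1
  X5 -> S B

Fill CYK table bottom-up, restricted to cells inside w[1..2]:
  [1..1]={T1}  "b"  orig:{}
  [2..2]={B,T2}  "d"  orig:{B}
  [1..2]={A}  "bd"

Original NTs in T[1,2] deriving "bd": ["A"]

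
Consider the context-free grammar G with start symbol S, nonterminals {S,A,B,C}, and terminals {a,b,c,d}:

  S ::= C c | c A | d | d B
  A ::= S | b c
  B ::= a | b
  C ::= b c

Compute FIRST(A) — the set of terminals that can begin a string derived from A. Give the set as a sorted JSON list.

Compute FIRST by fixpoint:
round 1:
  A via A→b c: +{b}
  B via B→a: +{a}
  B via B→b: +{b}
  C via C→b c: +{b}
  S via S→C c: +{b}
  S via S→c A: +{c}
  S via S→d: +{d}
  FIRST(S)={b,c,d}  FIRST(A)={b}  FIRST(B)={a,b}  FIRST(C)={b}
round 2:
  A via A→S: +{c,d}
  FIRST(S)={b,c,d}  FIRST(A)={b,c,d}  FIRST(B)={a,b}  FIRST(C)={b}
round 3: done
  FIRST(S)={b,c,d}  FIRST(A)={b,c,d}  FIRST(B)={a,b}  FIRST(C)={b}

FIRST(A) = ["b", "c", "d"]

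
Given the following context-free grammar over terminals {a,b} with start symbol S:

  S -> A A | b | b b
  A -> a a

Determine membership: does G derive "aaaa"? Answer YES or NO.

CNF form of G:
  S -> A A | T1 T1 | b
  A -> T0 T0
  T0 -> a
  T1 -> b

CYK table (by increasing span):
  T[0,0] 'a' = {T0}  orig:{}
  T[1,1] 'a' = {T0}  orig:{}
  T[2,2] 'a' = {T0}  orig:{}
  T[3,3] 'a' = {T0}  orig:{}
  T[0,1] 'aa' = {A}
  T[1,2] 'aa' = {A}
  T[2,3] 'aa' = {A}
  T[0,2] 'aaa' = ∅
  T[1,3] 'aaa' = ∅
  T[0,3] 'aaaa' = {S}

S ∈ T[0,3] ⇒ YES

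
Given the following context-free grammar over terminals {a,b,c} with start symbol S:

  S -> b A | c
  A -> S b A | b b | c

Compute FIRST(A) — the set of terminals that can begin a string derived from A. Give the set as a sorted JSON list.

Compute FIRST by fixpoint:
round 1:
  A via A→b b: +{b}
  A via A→c: +{c}
  S via S→b A: +{b}
  S via S→c: +{c}
  FIRST(S)={b,c}  FIRST(A)={b,c}
round 2: — fixpoint
  FIRST(S)={b,c}  FIRST(A)={b,c}

FIRST(A) = ["b", "c"]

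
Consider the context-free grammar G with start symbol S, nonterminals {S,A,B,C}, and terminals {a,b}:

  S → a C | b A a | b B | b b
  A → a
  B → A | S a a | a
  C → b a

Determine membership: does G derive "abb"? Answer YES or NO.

Convert to CNF:
  S -> T0 C | T1 B | T1 T1 | T1 X3
  A -> a
  B -> S X2 | a
  C -> T1 T0
  T0 -> a
  T1 -> b
  X2 -> T0 T0
  X3 -> A T0

CYK fill:
  T[0,0] 'a' = {A,B,T0}  orig:{A,B}
  T[1,1] 'b' = {T1}  orig:{}
  T[2,2] 'b' = {T1}  orig:{}
  T[0,1] 'ab' = ∅
  T[1,2] 'bb' = {S}
  T[0,2] 'abb' = ∅

S ∉ T[0,2] ⇒ NO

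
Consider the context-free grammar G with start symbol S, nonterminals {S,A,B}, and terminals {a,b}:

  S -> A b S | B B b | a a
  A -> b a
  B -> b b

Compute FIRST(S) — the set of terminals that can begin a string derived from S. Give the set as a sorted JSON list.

FIRST sets, iterate to fixpoint:
iter 1:
  A via A→b a: +{b}
  B via B→b b: +{b}
  S via S→A b S: +{b}
  S via S→a a: +{a}
  FIRST[S]={a,b}  FIRST[A]={b}  FIRST[B]={b}
iter 2: done
  FIRST[S]={a,b}  FIRST[A]={b}  FIRST[B]={b}

FIRST(S) = ["a", "b"]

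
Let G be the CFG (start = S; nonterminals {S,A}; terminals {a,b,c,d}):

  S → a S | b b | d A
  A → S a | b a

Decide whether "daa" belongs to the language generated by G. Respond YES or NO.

CNF form of G:
  S -> T0 S | T1 T1 | T2 A
  A -> S T0 | T1 T0
  T0 -> a
  T1 -> b
  T2 -> d

Fill CYK table bottom-up:
  T[0,0] 'd' = {T2}  orig:{}
  T[1,1] 'a' = {T0}  orig:{}
  T[2,2] 'a' = {T0}  orig:{}
  T[0,1] 'da' = ∅
  T[1,2] 'aa' = ∅
  T[0,2] 'daa' = ∅

S ∉ T[0,2] ⇒ NO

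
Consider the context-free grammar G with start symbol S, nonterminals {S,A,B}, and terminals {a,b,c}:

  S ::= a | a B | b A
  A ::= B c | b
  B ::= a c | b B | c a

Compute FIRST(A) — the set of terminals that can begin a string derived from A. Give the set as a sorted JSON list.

FIRST iteration:
[1]
  A via A→b: +{b}
  B via B→a c: +{a}
  B via B→b B: +{b}
  B via B→c a: +{c}
  S via S→a: +{a}
  S via S→b A: +{b}
  FIRST[S]={a,b}  FIRST[A]={b}  FIRST[B]={a,b,c}
[2]
  A via A→B c: +{a,c}
  FIRST[S]={a,b}  FIRST[A]={a,b,c}  FIRST[B]={a,b,c}
[3] done
  FIRST[S]={a,b}  FIRST[A]={a,b,c}  FIRST[B]={a,b,c}

FIRST(A) = ["a", "b", "c"]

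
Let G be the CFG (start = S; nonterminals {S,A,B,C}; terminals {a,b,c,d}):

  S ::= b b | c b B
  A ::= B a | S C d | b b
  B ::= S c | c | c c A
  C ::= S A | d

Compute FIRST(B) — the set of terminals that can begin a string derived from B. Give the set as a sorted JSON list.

FIRST iteration:
round 1:
  A via A→b b: +{b}
  B via B→c: +{c}
  C via C→d: +{d}
  S via S→b b: +{b}
  S via S→c b B: +{c}
  S: {b,c}  A: {b}  B: {c}  C: {d}
round 2:
  A via A→B a: +{c}
  B via B→S c: +{b}
  C via C→S A: +{b,c}
  S: {b,c}  A: {b,c}  B: {b,c}  C: {b,c,d}
round 3: done
  S: {b,c}  A: {b,c}  B: {b,c}  C: {b,c,d}

FIRST(B) = ["b", "c"]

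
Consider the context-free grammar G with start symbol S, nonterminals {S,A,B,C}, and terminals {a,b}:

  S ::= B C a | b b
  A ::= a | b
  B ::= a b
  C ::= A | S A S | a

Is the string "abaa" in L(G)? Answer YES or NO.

Convert to CNF:
  S -> B X3 | T1 T1
  A -> a | b
  B -> T0 T1
  C -> S X2 | a | b
  T0 -> a
  T1 -> b
  X2 -> A S
  X3 -> C T0

Fill CYK table bottom-up:
  T[0,0] 'a' = {A,C,T0}  orig:{A,C}
  T[1,1] 'b' = {A,C,T1}  orig:{A,C}
  T[2,2] 'a' = {A,C,T0}  orig:{A,C}
  T[3,3] 'a' = {A,C,T0}  orig:{A,C}
  T[0,1] 'ab' = {B}
  T[1,2] 'ba' = {X3}  orig:{}
  T[2,3] 'aa' = {X3}  orig:{}
  T[0,2] 'aba' = ∅
  T[1,3] 'baa' = ∅
  T[0,3] 'abaa' = {S}

S ∈ T[0,3] ⇒ YES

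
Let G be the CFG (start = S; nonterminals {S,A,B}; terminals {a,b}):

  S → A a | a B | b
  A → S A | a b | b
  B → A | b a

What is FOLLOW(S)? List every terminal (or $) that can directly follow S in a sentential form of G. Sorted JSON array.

Compute FIRST by fixpoint:
round 1:
  A via A→a b: +{a}
  A via A→b: +{b}
  B via B→A: +{a,b}
  S via S→A a: +{a,b}
  S: {a,b}  A: {a,b}  B: {a,b}
round 2: done
  S: {a,b}  A: {a,b}  B: {a,b}

Compute FOLLOW by fixpoint:
initialize: $ ∈ FOLLOW(S)
round 1:
  A→S A: FOLLOW(S) ⊇ FIRST(A) = {a,b}; new: +{a,b}
  S→A a: FOLLOW(A) ⊇ FIRST(a) = {a}; new: +{a}
  S→a B: FOLLOW(B) ⊇ FOLLOW(S) ⊇ {$,a,b}; new: +{$,a,b}
  FOLLOW(S)={$,a,b}  FOLLOW(A)={a}  FOLLOW(B)={$,a,b}
round 2:
  B→A: FOLLOW(A) ⊇ FOLLOW(B) ⊇ {$,a,b}; new: +{$,b}
  FOLLOW(S)={$,a,b}  FOLLOW(A)={$,a,b}  FOLLOW(B)={$,a,b}
round 3: done
  FOLLOW(S)={$,a,b}  FOLLOW(A)={$,a,b}  FOLLOW(B)={$,a,b}

FOLLOW(S) = ["$", "a", "b"]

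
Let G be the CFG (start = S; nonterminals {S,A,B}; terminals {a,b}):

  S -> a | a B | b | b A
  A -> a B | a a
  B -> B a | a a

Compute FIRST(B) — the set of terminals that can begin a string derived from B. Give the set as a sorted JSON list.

FIRST iteration:
[1]
  A via A→a B: +{a}
  B via B→a a: +{a}
  S via S→a: +{a}
  S via S→b: +{b}
  FIRST(S)={a,b}  FIRST(A)={a}  FIRST(B)={a}
[2] (stable)
  FIRST(S)={a,b}  FIRST(A)={a}  FIRST(B)={a}

FIRST(B) = ["a"]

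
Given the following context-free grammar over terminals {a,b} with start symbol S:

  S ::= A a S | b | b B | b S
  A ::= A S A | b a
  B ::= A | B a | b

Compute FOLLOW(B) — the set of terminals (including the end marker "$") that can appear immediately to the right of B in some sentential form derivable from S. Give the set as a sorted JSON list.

FIRST sets, iterate to fixpoint:
iter 1:
  A via A→b a: +{b}
  B via B→A: +{b}
  S via S→A a S: +{b}
  FIRST(S)={b}  FIRST(A)={b}  FIRST(B)={b}
iter 2: done
  FIRST(S)={b}  FIRST(A)={b}  FIRST(B)={b}

FOLLOW sets:
initialize: $ ∈ FOLLOW(S)
iter 1:
  A→A S A: FOLLOW(A) ⊇ FIRST(S) = {b}; new: +{b}
  A→A S A: FOLLOW(S) ⊇ FIRST(A) = {b}; new: +{b}
  B→B a: FOLLOW(B) ⊇ FIRST(a) = {a}; new: +{a}
  S→A a S: FOLLOW(A) ⊇ FIRST(a) = {a}; new: +{a}
  S→b B: FOLLOW(B) ⊇ FOLLOW(S) ⊇ {$,b}; new: +{$,b}
  FOLLOW[S]={$,b}  FOLLOW[A]={a,b}  FOLLOW[B]={$,a,b}
iter 2:
  B→A: FOLLOW(A) ⊇ FOLLOW(B) ⊇ {$,a,b}; new: +{$}
  FOLLOW[S]={$,b}  FOLLOW[A]={$,a,b}  FOLLOW[B]={$,a,b}
iter 3: (no change)
  FOLLOW[S]={$,b}  FOLLOW[A]={$,a,b}  FOLLOW[B]={$,a,b}

FOLLOW(B) = ["$", "a", "b"]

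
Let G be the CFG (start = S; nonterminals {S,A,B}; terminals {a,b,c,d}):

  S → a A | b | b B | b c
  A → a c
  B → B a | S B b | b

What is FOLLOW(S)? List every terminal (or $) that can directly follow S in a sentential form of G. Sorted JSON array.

FIRST iteration:
iter 1:
  A via A→a c: +{a}
  B via B→b: +{b}
  S via S→a A: +{a}
  S via S→b: +{b}
  FIRST[S]={a,b}  FIRST[A]={a}  FIRST[B]={b}
iter 2:
  B via B→S B b: +{a}
  FIRST[S]={a,b}  FIRST[A]={a}  FIRST[B]={a,b}
iter 3: (stable)
  FIRST[S]={a,b}  FIRST[A]={a}  FIRST[B]={a,b}

FOLLOW iteration:
FOLLOW(S) := {$}
round 1:
  B→B a: FOLLOW(B) ⊇ FIRST(a) = {a}; new: +{a}
  B→S B b: FOLLOW(S) ⊇ FIRST(B) = {a,b}; new: +{a,b}
  B→S B b: FOLLOW(B) ⊇ FIRST(b) = {b}; new: +{b}
  S→a A: FOLLOW(A) ⊇ FOLLOW(S) ⊇ {$,a,b}; new: +{$,a,b}
  S→b B: FOLLOW(B) ⊇ FOLLOW(S) ⊇ {$,a,b}; new: +{$}
  S: {$,a,b}  A: {$,a,b}  B: {$,a,b}
round 2: (stable)
  S: {$,a,b}  A: {$,a,b}  B: {$,a,b}

FOLLOW(S) = ["$", "a", "b"]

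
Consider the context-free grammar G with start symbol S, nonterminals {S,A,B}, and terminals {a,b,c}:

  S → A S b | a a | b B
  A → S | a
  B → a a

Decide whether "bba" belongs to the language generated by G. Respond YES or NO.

CNF form of G:
  S -> A X3 | T0 B | T1 T1
  A -> A X2 | T0 B | T1 T1 | a
  B -> T1 T1
  T0 -> b
  T1 -> a
  X2 -> S T0
  X3 -> S T0

CYK table (by increasing span):
  cell(0,0) b: {T0}  orig:{}
  cell(1,1) b: {T0}  orig:{}
  cell(2,2) a: {A,T1}  orig:{A}
  cell(0,1) bb: ∅
  cell(1,2) ba: ∅
  cell(0,2) bba: ∅

S ∉ T[0,2] ⇒ NO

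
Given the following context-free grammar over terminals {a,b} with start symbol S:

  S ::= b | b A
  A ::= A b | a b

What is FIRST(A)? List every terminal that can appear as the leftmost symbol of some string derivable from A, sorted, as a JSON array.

FIRST iteration:
iter 1:
  A via A→a b: +{a}
  S via S→b: +{b}
  FIRST(S)={b}  FIRST(A)={a}
iter 2: (stable)
  FIRST(S)={b}  FIRST(A)={a}

FIRST(A) = ["a"]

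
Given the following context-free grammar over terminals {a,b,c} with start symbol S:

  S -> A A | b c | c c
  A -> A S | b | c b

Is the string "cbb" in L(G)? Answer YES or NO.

CNF form of G:
  S -> A A | T0 T0 | T1 T0
  A -> A S | T0 T1 | b
  T0 -> c
  T1 -> b

CYK table (by increasing span):
  T[0,0] 'c' = {T0}  orig:{}
  T[1,1] 'b' = {A,T1}  orig:{A}
  T[2,2] 'b' = {A,T1}  orig:{A}
  T[0,1] 'cb' = {A}
  T[1,2] 'bb' = {S}
  T[0,2] 'cbb' = {S}

S ∈ T[0,2] ⇒ YES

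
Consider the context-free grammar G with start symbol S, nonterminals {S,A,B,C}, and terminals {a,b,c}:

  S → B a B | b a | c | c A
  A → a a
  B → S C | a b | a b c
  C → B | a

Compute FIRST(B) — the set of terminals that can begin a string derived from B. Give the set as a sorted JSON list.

FIRST iteration:
round 1:
  A via A→a a: +{a}
  B via B→a b: +{a}
  C via C→B: +{a}
  S via S→B a B: +{a}
  S via S→b a: +{b}
  S via S→c: +{c}
  S: {a,b,c}  A: {a}  B: {a}  C: {a}
round 2:
  B via B→S C: +{b,c}
  C via C→B: +{b,c}
  S: {a,b,c}  A: {a}  B: {a,b,c}  C: {a,b,c}
round 3: — fixpoint
  S: {a,b,c}  A: {a}  B: {a,b,c}  C: {a,b,c}

FIRST(B) = ["a", "b", "c"]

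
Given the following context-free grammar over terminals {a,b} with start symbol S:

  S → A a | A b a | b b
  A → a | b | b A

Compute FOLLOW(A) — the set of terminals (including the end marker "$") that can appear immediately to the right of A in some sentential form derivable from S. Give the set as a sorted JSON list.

FIRST sets, iterate to fixpoint:
round 1:
  A via A→a: +{a}
  A via A→b: +{b}
  S via S→A a: +{a,b}
  S: {a,b}  A: {a,b}
round 2: (no change)
  S: {a,b}  A: {a,b}

Compute FOLLOW by fixpoint:
seed FOLLOW(S) with $
[1]
  S→A a: FOLLOW(A) ⊇ FIRST(a) = {a}; new: +{a}
  S→A b a: FOLLOW(A) ⊇ FIRST(b) = {b}; new: +{b}
  FOLLOW[S]={$}  FOLLOW[A]={a,b}
[2] — fixpoint
  FOLLOW[S]={$}  FOLLOW[A]={a,b}

FOLLOW(A) = ["a", "b"]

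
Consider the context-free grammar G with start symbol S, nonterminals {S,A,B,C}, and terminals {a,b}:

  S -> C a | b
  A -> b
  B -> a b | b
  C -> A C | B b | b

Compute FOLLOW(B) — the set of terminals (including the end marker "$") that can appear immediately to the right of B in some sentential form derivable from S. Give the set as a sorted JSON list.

FIRST sets, iterate to fixpoint:
[1]
  A via A→b: +{b}
  B via B→a b: +{a}
  B via B→b: +{b}
  C via C→A C: +{b}
  C via C→B b: +{a}
  S via S→C a: +{a,b}
  S: {a,b}  A: {b}  B: {a,b}  C: {a,b}
[2] (stable)
  S: {a,b}  A: {b}  B: {a,b}  C: {a,b}

FOLLOW sets:
FOLLOW(S) := {$}
round 1:
  C→A C: FOLLOW(A) ⊇ FIRST(C) = {a,b}; new: +{a,b}
  C→B b: FOLLOW(B) ⊇ FIRST(b) = {b}; new: +{b}
  S→C a: FOLLOW(C) ⊇ FIRST(a) = {a}; new: +{a}
  S: {$}  A: {a,b}  B: {b}  C: {a}
round 2: done
  S: {$}  A: {a,b}  B: {b}  C: {a}

FOLLOW(B) = ["b"]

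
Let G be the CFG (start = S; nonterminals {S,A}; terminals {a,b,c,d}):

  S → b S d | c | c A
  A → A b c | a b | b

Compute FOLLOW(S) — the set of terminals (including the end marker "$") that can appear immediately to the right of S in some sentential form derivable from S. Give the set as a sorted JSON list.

Compute FIRST by fixpoint:
round 1:
  A via A→a b: +{a}
  A via A→b: +{b}
  S via S→b S d: +{b}
  S via S→c: +{c}
  FIRST(S)={b,c}  FIRST(A)={a,b}
round 2: (stable)
  FIRST(S)={b,c}  FIRST(A)={a,b}

FOLLOW sets:
seed FOLLOW(S) with $
[1]
  A→A b c: FOLLOW(A) ⊇ FIRST(b) = {b}; new: +{b}
  S→b S d: FOLLOW(S) ⊇ FIRST(d) = {d}; new: +{d}
  S→c A: FOLLOW(A) ⊇ FOLLOW(S) ⊇ {$,d}; new: +{$,d}
  S: {$,d}  A: {$,b,d}
[2] (no change)
  S: {$,d}  A: {$,b,d}

FOLLOW(S) = ["$", "d"]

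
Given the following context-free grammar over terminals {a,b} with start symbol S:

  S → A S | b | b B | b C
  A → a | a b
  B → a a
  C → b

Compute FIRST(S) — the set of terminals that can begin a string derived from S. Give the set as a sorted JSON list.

FIRST sets, iterate to fixpoint:
iter 1:
  A via A→a: +{a}
  B via B→a a: +{a}
  C via C→b: +{b}
  S via S→A S: +{a}
  S via S→b: +{b}
  S: {a,b}  A: {a}  B: {a}  C: {b}
iter 2: (no change)
  S: {a,b}  A: {a}  B: {a}  C: {b}

FIRST(S) = ["a", "b"]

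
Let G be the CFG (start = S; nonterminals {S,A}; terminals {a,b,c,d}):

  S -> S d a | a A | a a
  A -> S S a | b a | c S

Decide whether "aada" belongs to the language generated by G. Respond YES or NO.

Convert to CNF:
  S -> S X5 | T0 A | T0 T0
  A -> S X4 | T1 T0 | T2 S
  T0 -> a
  T1 -> b
  T2 -> c
  T3 -> d
  X4 -> S T0
  X5 -> T3 T0

Fill CYK table bottom-up:
  cell(0,0) a: {T0}  orig:{}
  cell(1,1) a: {T0}  orig:{}
  cell(2,2) d: {T3}  orig:{}
  cell(3,3) a: {T0}  orig:{}
  cell(0,1) aa: {S}
  cell(1,2) ad: ∅
  cell(2,3) da: {X5}  orig:{}
  cell(0,2) aad: ∅
  cell(1,3) ada: ∅
  cell(0,3) aada: {S}

S ∈ T[0,3] ⇒ YES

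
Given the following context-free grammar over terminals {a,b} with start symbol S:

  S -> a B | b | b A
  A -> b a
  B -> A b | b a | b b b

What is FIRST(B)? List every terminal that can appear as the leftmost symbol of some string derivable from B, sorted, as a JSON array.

Compute FIRST by fixpoint:
round 1:
  A via A→b a: +{b}
  B via B→A b: +{b}
  S via S→a B: +{a}
  S via S→b: +{b}
  FIRST(S)={a,b}  FIRST(A)={b}  FIRST(B)={b}
round 2: done
  FIRST(S)={a,b}  FIRST(A)={b}  FIRST(B)={b}

FIRST(B) = ["b"]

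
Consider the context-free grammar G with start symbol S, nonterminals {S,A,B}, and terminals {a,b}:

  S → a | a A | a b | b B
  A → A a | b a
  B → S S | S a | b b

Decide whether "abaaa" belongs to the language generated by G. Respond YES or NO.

CNF form of G:
  S -> T0 A | T0 T1 | T1 B | a
  A -> A T0 | T1 T0
  B -> S S | S T0 | T1 T1
  T0 -> a
  T1 -> b

CYK fill:
  [0..0]={S,T0}  "a"  orig:{S}
  [1..1]={T1}  "b"  orig:{}
  [2..2]={S,T0}  "a"  orig:{S}
  [3..3]={S,T0}  "a"  orig:{S}
  [4..4]={S,T0}  "a"  orig:{S}
  [0..1]={S}  "ab"
  [1..2]={A}  "ba"
  [2..3]={B}  "aa"
  [3..4]={B}  "aa"
  [0..2]={B,S}  "aba"
  [1..3]={A,S}  "baa"
  [2..4]=∅  "aaa"
  [0..3]={B,S}  "abaa"
  [1..4]={A,B}  "baaa"
  [0..4]={B,S}  "abaaa"

S ∈ T[0,4] ⇒ YES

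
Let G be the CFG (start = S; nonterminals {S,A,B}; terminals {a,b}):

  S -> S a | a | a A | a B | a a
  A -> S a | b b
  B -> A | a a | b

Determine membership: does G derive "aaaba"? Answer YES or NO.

CNF form of G:
  S -> S T0 | T0 A | T0 B | T0 T0 | a
  A -> S T0 | T1 T1
  B -> S T0 | T0 T0 | T1 T1 | b
  T0 -> a
  T1 -> b

CYK fill:
  [0..0]={S,T0}  "a"  orig:{S}
  [1..1]={S,T0}  "a"  orig:{S}
  [2..2]={S,T0}  "a"  orig:{S}
  [3..3]={B,T1}  "b"  orig:{B}
  [4..4]={S,T0}  "a"  orig:{S}
  [0..1]={A,B,S}  "aa"
  [1..2]={A,B,S}  "aa"
  [2..3]={S}  "ab"
  [3..4]=∅  "ba"
  [0..2]={A,B,S}  "aaa"
  [1..3]=∅  "aab"
  [2..4]={A,B,S}  "aba"
  [0..3]=∅  "aaab"
  [1..4]={S}  "aaba"
  [0..4]=∅  "aaaba"

S ∉ T[0,4] ⇒ NO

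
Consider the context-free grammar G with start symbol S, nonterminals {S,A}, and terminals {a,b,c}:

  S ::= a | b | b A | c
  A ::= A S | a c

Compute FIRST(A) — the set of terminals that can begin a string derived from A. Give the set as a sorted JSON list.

FIRST sets, iterate to fixpoint:
round 1:
  A via A→a c: +{a}
  S via S→a: +{a}
  S via S→b: +{b}
  S via S→c: +{c}
  FIRST(S)={a,b,c}  FIRST(A)={a}
round 2: — fixpoint
  FIRST(S)={a,b,c}  FIRST(A)={a}

FIRST(A) = ["a"]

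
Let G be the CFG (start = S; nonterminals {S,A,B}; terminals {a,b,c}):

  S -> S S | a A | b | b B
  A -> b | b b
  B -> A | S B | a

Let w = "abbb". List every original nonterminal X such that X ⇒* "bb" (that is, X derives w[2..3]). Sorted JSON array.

Convert to CNF:
  S -> S S | T0 B | T1 A | b
  A -> T0 T0 | b
  B -> S B | T0 T0 | a | b
  T0 -> b
  T1 -> a

Fill CYK table bottom-up (cells [i..j] with 2 ≤ i ≤ j ≤ 3 only):
  T[2,2] 'b' = {A,B,S,T0}  orig:{A,B,S}
  T[3,3] 'b' = {A,B,S,T0}  orig:{A,B,S}
  T[2,3] 'bb' = {A,B,S}

Original NTs in T[2,3] deriving "bb": ["A", "B", "S"]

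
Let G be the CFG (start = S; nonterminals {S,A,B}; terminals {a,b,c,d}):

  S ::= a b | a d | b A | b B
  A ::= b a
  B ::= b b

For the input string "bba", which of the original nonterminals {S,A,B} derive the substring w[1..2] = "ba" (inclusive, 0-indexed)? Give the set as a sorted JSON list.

Convert to CNF:
  S -> T0 A | T0 B | T1 T0 | T1 T2
  A -> T0 T1
  B -> T0 T0
  T0 -> b
  T1 -> a
  T2 -> d

Fill CYK table bottom-up (cells [i..j] with 1 ≤ i ≤ j ≤ 2 only):
  T[1,1] 'b' = {T0}  orig:{}
  T[2,2] 'a' = {T1}  orig:{}
  T[1,2] 'ba' = {A}

Original NTs in T[1,2] deriving "ba": ["A"]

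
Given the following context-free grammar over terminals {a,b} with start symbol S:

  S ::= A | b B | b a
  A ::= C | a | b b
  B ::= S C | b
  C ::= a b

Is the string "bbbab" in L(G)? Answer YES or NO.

Convert to CNF:
  S -> T0 T1 | T1 B | T1 T0 | T1 T1 | a
  A -> T0 T1 | T1 T1 | a
  B -> S C | b
  C -> T0 T1
  T0 -> a
  T1 -> b

Fill CYK table bottom-up:
  T[0,0] 'b' = {B,T1}  orig:{B}
  T[1,1] 'b' = {B,T1}  orig:{B}
  T[2,2] 'b' = {B,T1}  orig:{B}
  T[3,3] 'a' = {A,S,T0}  orig:{A,S}
  T[4,4] 'b' = {B,T1}  orig:{B}
  T[0,1] 'bb' = {A,S}
  T[1,2] 'bb' = {A,S}
  T[2,3] 'ba' = {S}
  T[3,4] 'ab' = {A,C,S}
  T[0,2] 'bbb' = ∅
  T[1,3] 'bba' = ∅
  T[2,4] 'bab' = ∅
  T[0,3] 'bbba' = ∅
  T[1,4] 'bbab' = {B}
  T[0,4] 'bbbab' = {S}

S ∈ T[0,4] ⇒ YES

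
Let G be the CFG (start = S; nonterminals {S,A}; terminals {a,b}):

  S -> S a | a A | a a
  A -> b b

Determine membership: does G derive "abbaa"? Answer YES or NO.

Convert to CNF:
  S -> S T1 | T1 A | T1 T1
  A -> T0 T0
  T0 -> b
  T1 -> a

Fill CYK table bottom-up:
  [0..0]={T1}  "a"  orig:{}
  [1..1]={T0}  "b"  orig:{}
  [2..2]={T0}  "b"  orig:{}
  [3..3]={T1}  "a"  orig:{}
  [4..4]={T1}  "a"  orig:{}
  [0..1]=∅  "ab"
  [1..2]={A}  "bb"
  [2..3]=∅  "ba"
  [3..4]={S}  "aa"
  [0..2]={S}  "abb"
  [1..3]=∅  "bba"
  [2..4]=∅  "baa"
  [0..3]={S}  "abba"
  [1..4]=∅  "bbaa"
  [0..4]={S}  "abbaa"

S ∈ T[0,4] ⇒ YES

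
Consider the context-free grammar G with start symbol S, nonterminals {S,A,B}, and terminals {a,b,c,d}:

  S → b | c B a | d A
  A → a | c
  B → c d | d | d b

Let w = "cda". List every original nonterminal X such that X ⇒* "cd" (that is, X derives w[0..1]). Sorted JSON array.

CNF form of G:
  S -> T0 X4 | T1 A | b
  A -> a | c
  B -> T0 T1 | T1 T2 | d
  T0 -> c
  T1 -> d
  T2 -> b
  T3 -> a
  X4 -> B T3

CYK table (by increasing span) (cells [i..j] with 0 ≤ i ≤ j ≤ 1 only):
  [0..0]={A,T0}  "c"  orig:{A}
  [1..1]={B,T1}  "d"  orig:{B}
  [0..1]={B}  "cd"

Original NTs in T[0,1] deriving "cd": ["B"]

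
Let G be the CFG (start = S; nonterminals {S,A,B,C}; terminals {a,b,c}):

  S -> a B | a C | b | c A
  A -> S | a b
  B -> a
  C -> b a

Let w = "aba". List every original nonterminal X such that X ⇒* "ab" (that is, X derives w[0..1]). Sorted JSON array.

CNF form of G:
  S -> T0 B | T0 C | T2 A | b
  A -> T0 B | T0 C | T0 T1 | T2 A | b
  B -> a
  C -> T1 T0
  T0 -> a
  T1 -> b
  T2 -> c

CYK table (by increasing span), restricted to cells inside w[0..1]:
  cell(0,0) a: {B,T0}  orig:{B}
  cell(1,1) b: {A,S,T1}  orig:{A,S}
  cell(0,1) ab: {A}

Original NTs in T[0,1] deriving "ab": ["A"]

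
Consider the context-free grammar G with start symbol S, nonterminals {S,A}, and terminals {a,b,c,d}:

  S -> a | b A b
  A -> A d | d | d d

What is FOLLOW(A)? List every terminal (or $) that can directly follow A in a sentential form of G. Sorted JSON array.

FIRST sets, iterate to fixpoint:
round 1:
  A via A→d: +{d}
  S via S→a: +{a}
  S via S→b A b: +{b}
  S: {a,b}  A: {d}
round 2: (stable)
  S: {a,b}  A: {d}

FOLLOW sets:
initialize: $ ∈ FOLLOW(S)
[1]
  A→A d: FOLLOW(A) ⊇ FIRST(d) = {d}; new: +{d}
  S→b A b: FOLLOW(A) ⊇ FIRST(b) = {b}; new: +{b}
  FOLLOW[S]={$}  FOLLOW[A]={b,d}
[2] done
  FOLLOW[S]={$}  FOLLOW[A]={b,d}

FOLLOW(A) = ["b", "d"]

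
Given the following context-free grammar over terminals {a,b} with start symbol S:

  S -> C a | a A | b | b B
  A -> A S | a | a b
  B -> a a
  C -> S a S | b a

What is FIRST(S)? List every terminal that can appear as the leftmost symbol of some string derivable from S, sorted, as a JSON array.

FIRST iteration:
round 1:
  A via A→a: +{a}
  B via B→a a: +{a}
  C via C→b a: +{b}
  S via S→C a: +{b}
  S via S→a A: +{a}
  S: {a,b}  A: {a}  B: {a}  C: {b}
round 2:
  C via C→S a S: +{a}
  S: {a,b}  A: {a}  B: {a}  C: {a,b}
round 3: — fixpoint
  S: {a,b}  A: {a}  B: {a}  C: {a,b}

FIRST(S) = ["a", "b"]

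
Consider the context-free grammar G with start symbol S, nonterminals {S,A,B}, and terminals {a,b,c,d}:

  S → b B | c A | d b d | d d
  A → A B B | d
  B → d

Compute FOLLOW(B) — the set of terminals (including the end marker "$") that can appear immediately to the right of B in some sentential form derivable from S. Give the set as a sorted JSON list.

FIRST sets, iterate to fixpoint:
[1]
  A via A→d: +{d}
  B via B→d: +{d}
  S via S→b B: +{b}
  S via S→c A: +{c}
  S via S→d b d: +{d}
  S: {b,c,d}  A: {d}  B: {d}
[2] done
  S: {b,c,d}  A: {d}  B: {d}

FOLLOW iteration:
seed FOLLOW(S) with $
iter 1:
  A→A B B: FOLLOW(A) ⊇ FIRST(B) = {d}; new: +{d}
  A→A B B: FOLLOW(B) ⊇ FIRST(B) = {d}; new: +{d}
  S→b B: FOLLOW(B) ⊇ FOLLOW(S) ⊇ {$}; new: +{$}
  S→c A: FOLLOW(A) ⊇ FOLLOW(S) ⊇ {$}; new: +{$}
  FOLLOW[S]={$}  FOLLOW[A]={$,d}  FOLLOW[B]={$,d}
iter 2: — fixpoint
  FOLLOW[S]={$}  FOLLOW[A]={$,d}  FOLLOW[B]={$,d}

FOLLOW(B) = ["$", "d"]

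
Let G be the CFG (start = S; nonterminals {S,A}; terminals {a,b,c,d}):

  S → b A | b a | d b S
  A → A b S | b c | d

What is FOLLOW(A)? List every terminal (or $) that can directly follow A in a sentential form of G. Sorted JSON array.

Compute FIRST by fixpoint:
[1]
  A via A→b c: +{b}
  A via A→d: +{d}
  S via S→b A: +{b}
  S via S→d b S: +{d}
  FIRST(S)={b,d}  FIRST(A)={b,d}
[2] done
  FIRST(S)={b,d}  FIRST(A)={b,d}

FOLLOW sets:
seed FOLLOW(S) with $
pass 1:
  A→A b S: FOLLOW(A) ⊇ FIRST(b) = {b}; new: +{b}
  A→A b S: FOLLOW(S) ⊇ FOLLOW(A) ⊇ {b}; new: +{b}
  S→b A: FOLLOW(A) ⊇ FOLLOW(S) ⊇ {$,b}; new: +{$}
  S: {$,b}  A: {$,b}
pass 2: (no change)
  S: {$,b}  A: {$,b}

FOLLOW(A) = ["$", "b"]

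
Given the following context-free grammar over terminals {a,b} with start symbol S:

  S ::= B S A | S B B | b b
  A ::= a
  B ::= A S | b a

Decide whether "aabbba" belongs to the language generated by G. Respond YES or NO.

Convert to CNF:
  S -> B X2 | S X3 | T0 T0
  A -> a
  B -> A S | T0 T1
  T0 -> b
  T1 -> a
  X2 -> S A
  X3 -> B B

Fill CYK table bottom-up:
  [0..0]={A,T1}  "a"  orig:{A}
  [1..1]={A,T1}  "a"  orig:{A}
  [2..2]={T0}  "b"  orig:{}
  [3..3]={T0}  "b"  orig:{}
  [4..4]={T0}  "b"  orig:{}
  [5..5]={A,T1}  "a"  orig:{A}
  [0..1]=∅  "aa"
  [1..2]=∅  "ab"
  [2..3]={S}  "bb"
  [3..4]={S}  "bb"
  [4..5]={B}  "ba"
  [0..2]=∅  "aab"
  [1..3]={B}  "abb"
  [2..4]=∅  "bbb"
  [3..5]={X2}  "bba"  orig:{}
  [0..3]=∅  "aabb"
  [1..4]=∅  "abbb"
  [2..5]=∅  "bbba"
  [0..4]=∅  "aabbb"
  [1..5]={X3}  "abbba"  orig:{}
  [0..5]=∅  "aabbba"

S ∉ T[0,5] ⇒ NO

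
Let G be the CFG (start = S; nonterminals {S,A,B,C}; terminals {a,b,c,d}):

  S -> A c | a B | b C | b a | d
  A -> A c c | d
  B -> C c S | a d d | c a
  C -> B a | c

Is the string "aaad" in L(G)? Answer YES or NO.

CNF form of G:
  S -> A T0 | T1 B | T3 C | T3 T1 | d
  A -> A X4 | d
  B -> C X5 | T0 T1 | T1 X6
  C -> B T1 | c
  T0 -> c
  T1 -> a
  T2 -> d
  T3 -> b
  X4 -> T0 T0
  X5 -> T0 S
  X6 -> T2 T2

CYK fill:
  T[0,0] 'a' = {T1}  orig:{}
  T[1,1] 'a' = {T1}  orig:{}
  T[2,2] 'a' = {T1}  orig:{}
  T[3,3] 'd' = {A,S,T2}  orig:{A,S}
  T[0,1] 'aa' = ∅
  T[1,2] 'aa' = ∅
  T[2,3] 'ad' = ∅
  T[0,2] 'aaa' = ∅
  T[1,3] 'aad' = ∅
  T[0,3] 'aaad' = ∅

S ∉ T[0,3] ⇒ NO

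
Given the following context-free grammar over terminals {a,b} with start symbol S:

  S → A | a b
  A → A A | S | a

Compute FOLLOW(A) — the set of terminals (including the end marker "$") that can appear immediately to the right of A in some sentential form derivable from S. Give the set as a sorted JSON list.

FIRST sets, iterate to fixpoint:
iter 1:
  A via A→a: +{a}
  S via S→A: +{a}
  FIRST(S)={a}  FIRST(A)={a}
iter 2: (stable)
  FIRST(S)={a}  FIRST(A)={a}

FOLLOW iteration:
FOLLOW(S) := {$}
pass 1:
  A→A A: FOLLOW(A) ⊇ FIRST(A) = {a}; new: +{a}
  A→S: FOLLOW(S) ⊇ FOLLOW(A) ⊇ {a}; new: +{a}
  S→A: FOLLOW(A) ⊇ FOLLOW(S) ⊇ {$,a}; new: +{$}
  S: {$,a}  A: {$,a}
pass 2: done
  S: {$,a}  A: {$,a}

FOLLOW(A) = ["$", "a"]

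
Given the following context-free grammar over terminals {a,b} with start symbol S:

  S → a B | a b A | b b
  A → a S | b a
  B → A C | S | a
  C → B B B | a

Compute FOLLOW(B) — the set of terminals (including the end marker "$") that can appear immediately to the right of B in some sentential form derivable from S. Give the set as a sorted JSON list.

FIRST sets, iterate to fixpoint:
[1]
  A via A→a S: +{a}
  A via A→b a: +{b}
  B via B→A C: +{a,b}
  C via C→B B B: +{a,b}
  S via S→a B: +{a}
  S via S→b b: +{b}
  S: {a,b}  A: {a,b}  B: {a,b}  C: {a,b}
[2] (no change)
  S: {a,b}  A: {a,b}  B: {a,b}  C: {a,b}

FOLLOW iteration:
initialize: $ ∈ FOLLOW(S)
round 1:
  B→A C: FOLLOW(A) ⊇ FIRST(C) = {a,b}; new: +{a,b}
  C→B B B: FOLLOW(B) ⊇ FIRST(B) = {a,b}; new: +{a,b}
  S→a B: FOLLOW(B) ⊇ FOLLOW(S) ⊇ {$}; new: +{$}
  S→a b A: FOLLOW(A) ⊇ FOLLOW(S) ⊇ {$}; new: +{$}
  FOLLOW[S]={$}  FOLLOW[A]={$,a,b}  FOLLOW[B]={$,a,b}  FOLLOW[C]={}
round 2:
  A→a S: FOLLOW(S) ⊇ FOLLOW(A) ⊇ {$,a,b}; new: +{a,b}
  B→A C: FOLLOW(C) ⊇ FOLLOW(B) ⊇ {$,a,b}; new: +{$,a,b}
  FOLLOW[S]={$,a,b}  FOLLOW[A]={$,a,b}  FOLLOW[B]={$,a,b}  FOLLOW[C]={$,a,b}
round 3: — fixpoint
  FOLLOW[S]={$,a,b}  FOLLOW[A]={$,a,b}  FOLLOW[B]={$,a,b}  FOLLOW[C]={$,a,b}

FOLLOW(B) = ["$", "a", "b"]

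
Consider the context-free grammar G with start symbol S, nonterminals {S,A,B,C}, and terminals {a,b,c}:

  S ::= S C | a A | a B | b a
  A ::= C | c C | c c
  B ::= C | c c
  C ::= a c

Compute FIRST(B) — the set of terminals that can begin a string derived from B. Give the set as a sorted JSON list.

FIRST iteration:
pass 1:
  A via A→c C: +{c}
  B via B→c c: +{c}
  C via C→a c: +{a}
  S via S→a A: +{a}
  S via S→b a: +{b}
  FIRST(S)={a,b}  FIRST(A)={c}  FIRST(B)={c}  FIRST(C)={a}
pass 2:
  A via A→C: +{a}
  B via B→C: +{a}
  FIRST(S)={a,b}  FIRST(A)={a,c}  FIRST(B)={a,c}  FIRST(C)={a}
pass 3: done
  FIRST(S)={a,b}  FIRST(A)={a,c}  FIRST(B)={a,c}  FIRST(C)={a}

FIRST(B) = ["a", "c"]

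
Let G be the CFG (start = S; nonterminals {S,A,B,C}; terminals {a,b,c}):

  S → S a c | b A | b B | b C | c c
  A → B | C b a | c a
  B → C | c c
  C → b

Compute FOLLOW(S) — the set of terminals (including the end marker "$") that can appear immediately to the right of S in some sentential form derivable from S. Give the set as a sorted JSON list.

FIRST sets, iterate to fixpoint:
iter 1:
  A via A→c a: +{c}
  B via B→c c: +{c}
  C via C→b: +{b}
  S via S→b A: +{b}
  S via S→c c: +{c}
  FIRST[S]={b,c}  FIRST[A]={c}  FIRST[B]={c}  FIRST[C]={b}
iter 2:
  A via A→C b a: +{b}
  B via B→C: +{b}
  FIRST[S]={b,c}  FIRST[A]={b,c}  FIRST[B]={b,c}  FIRST[C]={b}
iter 3: — fixpoint
  FIRST[S]={b,c}  FIRST[A]={b,c}  FIRST[B]={b,c}  FIRST[C]={b}

Compute FOLLOW by fixpoint:
seed FOLLOW(S) with $
round 1:
  A→C b a: FOLLOW(C) ⊇ FIRST(b) = {b}; new: +{b}
  S→S a c: FOLLOW(S) ⊇ FIRST(a) = {a}; new: +{a}
  S→b A: FOLLOW(A) ⊇ FOLLOW(S) ⊇ {$,a}; new: +{$,a}
  S→b B: FOLLOW(B) ⊇ FOLLOW(S) ⊇ {$,a}; new: +{$,a}
  S→b C: FOLLOW(C) ⊇ FOLLOW(S) ⊇ {$,a}; new: +{$,a}
  FOLLOW[S]={$,a}  FOLLOW[A]={$,a}  FOLLOW[B]={$,a}  FOLLOW[C]={$,a,b}
round 2: done
  FOLLOW[S]={$,a}  FOLLOW[A]={$,a}  FOLLOW[B]={$,a}  FOLLOW[C]={$,a,b}

FOLLOW(S) = ["$", "a"]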